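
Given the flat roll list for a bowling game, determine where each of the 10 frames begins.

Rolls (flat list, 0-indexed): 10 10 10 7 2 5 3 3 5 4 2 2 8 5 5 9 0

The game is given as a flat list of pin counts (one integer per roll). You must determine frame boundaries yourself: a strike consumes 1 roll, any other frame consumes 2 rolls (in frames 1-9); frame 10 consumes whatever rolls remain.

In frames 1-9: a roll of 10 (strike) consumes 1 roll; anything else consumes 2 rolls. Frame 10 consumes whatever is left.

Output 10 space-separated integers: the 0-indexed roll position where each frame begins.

Frame 1 starts at roll index 0: roll=10 (strike), consumes 1 roll
Frame 2 starts at roll index 1: roll=10 (strike), consumes 1 roll
Frame 3 starts at roll index 2: roll=10 (strike), consumes 1 roll
Frame 4 starts at roll index 3: rolls=7,2 (sum=9), consumes 2 rolls
Frame 5 starts at roll index 5: rolls=5,3 (sum=8), consumes 2 rolls
Frame 6 starts at roll index 7: rolls=3,5 (sum=8), consumes 2 rolls
Frame 7 starts at roll index 9: rolls=4,2 (sum=6), consumes 2 rolls
Frame 8 starts at roll index 11: rolls=2,8 (sum=10), consumes 2 rolls
Frame 9 starts at roll index 13: rolls=5,5 (sum=10), consumes 2 rolls
Frame 10 starts at roll index 15: 2 remaining rolls

Answer: 0 1 2 3 5 7 9 11 13 15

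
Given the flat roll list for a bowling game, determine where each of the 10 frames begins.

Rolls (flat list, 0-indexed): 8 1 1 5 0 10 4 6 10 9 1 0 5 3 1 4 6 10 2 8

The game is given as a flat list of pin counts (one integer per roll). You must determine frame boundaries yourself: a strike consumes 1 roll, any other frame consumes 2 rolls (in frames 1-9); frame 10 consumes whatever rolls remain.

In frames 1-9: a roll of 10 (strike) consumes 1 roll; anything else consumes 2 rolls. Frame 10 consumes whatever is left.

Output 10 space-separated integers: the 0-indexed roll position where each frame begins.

Answer: 0 2 4 6 8 9 11 13 15 17

Derivation:
Frame 1 starts at roll index 0: rolls=8,1 (sum=9), consumes 2 rolls
Frame 2 starts at roll index 2: rolls=1,5 (sum=6), consumes 2 rolls
Frame 3 starts at roll index 4: rolls=0,10 (sum=10), consumes 2 rolls
Frame 4 starts at roll index 6: rolls=4,6 (sum=10), consumes 2 rolls
Frame 5 starts at roll index 8: roll=10 (strike), consumes 1 roll
Frame 6 starts at roll index 9: rolls=9,1 (sum=10), consumes 2 rolls
Frame 7 starts at roll index 11: rolls=0,5 (sum=5), consumes 2 rolls
Frame 8 starts at roll index 13: rolls=3,1 (sum=4), consumes 2 rolls
Frame 9 starts at roll index 15: rolls=4,6 (sum=10), consumes 2 rolls
Frame 10 starts at roll index 17: 3 remaining rolls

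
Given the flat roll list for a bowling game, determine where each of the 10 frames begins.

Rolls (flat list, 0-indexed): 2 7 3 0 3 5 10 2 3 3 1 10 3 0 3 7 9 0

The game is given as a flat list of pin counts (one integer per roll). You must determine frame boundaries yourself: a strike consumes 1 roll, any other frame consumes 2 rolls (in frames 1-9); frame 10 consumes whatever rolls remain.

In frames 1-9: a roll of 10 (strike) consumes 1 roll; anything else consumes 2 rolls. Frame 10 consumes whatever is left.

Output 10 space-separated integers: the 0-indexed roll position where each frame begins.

Frame 1 starts at roll index 0: rolls=2,7 (sum=9), consumes 2 rolls
Frame 2 starts at roll index 2: rolls=3,0 (sum=3), consumes 2 rolls
Frame 3 starts at roll index 4: rolls=3,5 (sum=8), consumes 2 rolls
Frame 4 starts at roll index 6: roll=10 (strike), consumes 1 roll
Frame 5 starts at roll index 7: rolls=2,3 (sum=5), consumes 2 rolls
Frame 6 starts at roll index 9: rolls=3,1 (sum=4), consumes 2 rolls
Frame 7 starts at roll index 11: roll=10 (strike), consumes 1 roll
Frame 8 starts at roll index 12: rolls=3,0 (sum=3), consumes 2 rolls
Frame 9 starts at roll index 14: rolls=3,7 (sum=10), consumes 2 rolls
Frame 10 starts at roll index 16: 2 remaining rolls

Answer: 0 2 4 6 7 9 11 12 14 16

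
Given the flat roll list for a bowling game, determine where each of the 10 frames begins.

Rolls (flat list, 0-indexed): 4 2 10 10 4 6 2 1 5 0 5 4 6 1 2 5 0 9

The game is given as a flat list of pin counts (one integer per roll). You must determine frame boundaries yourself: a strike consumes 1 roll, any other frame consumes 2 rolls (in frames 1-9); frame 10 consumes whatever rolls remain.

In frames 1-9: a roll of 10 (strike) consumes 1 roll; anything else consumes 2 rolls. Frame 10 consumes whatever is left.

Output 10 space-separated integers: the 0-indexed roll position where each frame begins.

Answer: 0 2 3 4 6 8 10 12 14 16

Derivation:
Frame 1 starts at roll index 0: rolls=4,2 (sum=6), consumes 2 rolls
Frame 2 starts at roll index 2: roll=10 (strike), consumes 1 roll
Frame 3 starts at roll index 3: roll=10 (strike), consumes 1 roll
Frame 4 starts at roll index 4: rolls=4,6 (sum=10), consumes 2 rolls
Frame 5 starts at roll index 6: rolls=2,1 (sum=3), consumes 2 rolls
Frame 6 starts at roll index 8: rolls=5,0 (sum=5), consumes 2 rolls
Frame 7 starts at roll index 10: rolls=5,4 (sum=9), consumes 2 rolls
Frame 8 starts at roll index 12: rolls=6,1 (sum=7), consumes 2 rolls
Frame 9 starts at roll index 14: rolls=2,5 (sum=7), consumes 2 rolls
Frame 10 starts at roll index 16: 2 remaining rolls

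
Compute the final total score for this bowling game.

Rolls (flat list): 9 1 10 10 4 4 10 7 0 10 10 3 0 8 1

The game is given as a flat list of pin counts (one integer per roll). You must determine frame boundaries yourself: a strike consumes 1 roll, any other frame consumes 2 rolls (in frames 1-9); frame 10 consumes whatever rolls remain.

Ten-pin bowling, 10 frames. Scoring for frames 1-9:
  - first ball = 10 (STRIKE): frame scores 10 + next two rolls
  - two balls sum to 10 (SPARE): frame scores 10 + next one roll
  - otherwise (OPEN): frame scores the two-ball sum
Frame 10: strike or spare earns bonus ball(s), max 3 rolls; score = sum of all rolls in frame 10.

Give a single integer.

Frame 1: SPARE (9+1=10). 10 + next roll (10) = 20. Cumulative: 20
Frame 2: STRIKE. 10 + next two rolls (10+4) = 24. Cumulative: 44
Frame 3: STRIKE. 10 + next two rolls (4+4) = 18. Cumulative: 62
Frame 4: OPEN (4+4=8). Cumulative: 70
Frame 5: STRIKE. 10 + next two rolls (7+0) = 17. Cumulative: 87
Frame 6: OPEN (7+0=7). Cumulative: 94
Frame 7: STRIKE. 10 + next two rolls (10+3) = 23. Cumulative: 117
Frame 8: STRIKE. 10 + next two rolls (3+0) = 13. Cumulative: 130
Frame 9: OPEN (3+0=3). Cumulative: 133
Frame 10: OPEN. Sum of all frame-10 rolls (8+1) = 9. Cumulative: 142

Answer: 142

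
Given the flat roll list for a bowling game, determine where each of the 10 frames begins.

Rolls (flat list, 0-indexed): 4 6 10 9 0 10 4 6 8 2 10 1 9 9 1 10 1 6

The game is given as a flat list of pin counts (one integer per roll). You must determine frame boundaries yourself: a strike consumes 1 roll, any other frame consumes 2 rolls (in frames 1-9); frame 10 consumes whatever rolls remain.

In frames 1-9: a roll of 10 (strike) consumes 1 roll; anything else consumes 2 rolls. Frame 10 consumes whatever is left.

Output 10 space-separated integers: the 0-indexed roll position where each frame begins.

Frame 1 starts at roll index 0: rolls=4,6 (sum=10), consumes 2 rolls
Frame 2 starts at roll index 2: roll=10 (strike), consumes 1 roll
Frame 3 starts at roll index 3: rolls=9,0 (sum=9), consumes 2 rolls
Frame 4 starts at roll index 5: roll=10 (strike), consumes 1 roll
Frame 5 starts at roll index 6: rolls=4,6 (sum=10), consumes 2 rolls
Frame 6 starts at roll index 8: rolls=8,2 (sum=10), consumes 2 rolls
Frame 7 starts at roll index 10: roll=10 (strike), consumes 1 roll
Frame 8 starts at roll index 11: rolls=1,9 (sum=10), consumes 2 rolls
Frame 9 starts at roll index 13: rolls=9,1 (sum=10), consumes 2 rolls
Frame 10 starts at roll index 15: 3 remaining rolls

Answer: 0 2 3 5 6 8 10 11 13 15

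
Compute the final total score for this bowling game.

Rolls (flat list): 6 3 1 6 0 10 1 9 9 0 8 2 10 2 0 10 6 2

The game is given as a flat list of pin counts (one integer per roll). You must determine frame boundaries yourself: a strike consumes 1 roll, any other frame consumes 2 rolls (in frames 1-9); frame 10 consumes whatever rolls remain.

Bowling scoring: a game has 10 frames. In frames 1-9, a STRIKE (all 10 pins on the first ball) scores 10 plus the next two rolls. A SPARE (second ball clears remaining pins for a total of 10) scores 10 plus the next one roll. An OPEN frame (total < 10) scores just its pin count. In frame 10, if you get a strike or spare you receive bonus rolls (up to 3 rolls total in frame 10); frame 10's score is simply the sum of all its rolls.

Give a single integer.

Answer: 115

Derivation:
Frame 1: OPEN (6+3=9). Cumulative: 9
Frame 2: OPEN (1+6=7). Cumulative: 16
Frame 3: SPARE (0+10=10). 10 + next roll (1) = 11. Cumulative: 27
Frame 4: SPARE (1+9=10). 10 + next roll (9) = 19. Cumulative: 46
Frame 5: OPEN (9+0=9). Cumulative: 55
Frame 6: SPARE (8+2=10). 10 + next roll (10) = 20. Cumulative: 75
Frame 7: STRIKE. 10 + next two rolls (2+0) = 12. Cumulative: 87
Frame 8: OPEN (2+0=2). Cumulative: 89
Frame 9: STRIKE. 10 + next two rolls (6+2) = 18. Cumulative: 107
Frame 10: OPEN. Sum of all frame-10 rolls (6+2) = 8. Cumulative: 115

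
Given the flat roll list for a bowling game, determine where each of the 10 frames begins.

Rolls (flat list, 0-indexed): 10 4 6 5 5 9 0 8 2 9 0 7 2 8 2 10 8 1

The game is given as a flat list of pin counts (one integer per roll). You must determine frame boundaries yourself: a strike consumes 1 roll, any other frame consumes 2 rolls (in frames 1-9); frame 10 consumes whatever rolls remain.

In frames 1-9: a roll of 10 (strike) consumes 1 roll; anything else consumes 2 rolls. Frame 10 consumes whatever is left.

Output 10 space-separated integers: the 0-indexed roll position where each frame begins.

Answer: 0 1 3 5 7 9 11 13 15 16

Derivation:
Frame 1 starts at roll index 0: roll=10 (strike), consumes 1 roll
Frame 2 starts at roll index 1: rolls=4,6 (sum=10), consumes 2 rolls
Frame 3 starts at roll index 3: rolls=5,5 (sum=10), consumes 2 rolls
Frame 4 starts at roll index 5: rolls=9,0 (sum=9), consumes 2 rolls
Frame 5 starts at roll index 7: rolls=8,2 (sum=10), consumes 2 rolls
Frame 6 starts at roll index 9: rolls=9,0 (sum=9), consumes 2 rolls
Frame 7 starts at roll index 11: rolls=7,2 (sum=9), consumes 2 rolls
Frame 8 starts at roll index 13: rolls=8,2 (sum=10), consumes 2 rolls
Frame 9 starts at roll index 15: roll=10 (strike), consumes 1 roll
Frame 10 starts at roll index 16: 2 remaining rolls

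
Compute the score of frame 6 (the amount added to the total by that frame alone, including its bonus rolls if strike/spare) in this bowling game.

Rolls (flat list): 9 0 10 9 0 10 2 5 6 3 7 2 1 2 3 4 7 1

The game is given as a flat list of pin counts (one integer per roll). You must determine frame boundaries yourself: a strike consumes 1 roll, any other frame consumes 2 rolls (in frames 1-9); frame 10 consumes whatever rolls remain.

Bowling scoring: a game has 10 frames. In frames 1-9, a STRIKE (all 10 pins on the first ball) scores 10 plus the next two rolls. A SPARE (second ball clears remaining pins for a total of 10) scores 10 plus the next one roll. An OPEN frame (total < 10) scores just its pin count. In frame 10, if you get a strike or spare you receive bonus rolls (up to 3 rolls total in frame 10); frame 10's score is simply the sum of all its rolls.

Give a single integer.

Frame 1: OPEN (9+0=9). Cumulative: 9
Frame 2: STRIKE. 10 + next two rolls (9+0) = 19. Cumulative: 28
Frame 3: OPEN (9+0=9). Cumulative: 37
Frame 4: STRIKE. 10 + next two rolls (2+5) = 17. Cumulative: 54
Frame 5: OPEN (2+5=7). Cumulative: 61
Frame 6: OPEN (6+3=9). Cumulative: 70
Frame 7: OPEN (7+2=9). Cumulative: 79
Frame 8: OPEN (1+2=3). Cumulative: 82

Answer: 9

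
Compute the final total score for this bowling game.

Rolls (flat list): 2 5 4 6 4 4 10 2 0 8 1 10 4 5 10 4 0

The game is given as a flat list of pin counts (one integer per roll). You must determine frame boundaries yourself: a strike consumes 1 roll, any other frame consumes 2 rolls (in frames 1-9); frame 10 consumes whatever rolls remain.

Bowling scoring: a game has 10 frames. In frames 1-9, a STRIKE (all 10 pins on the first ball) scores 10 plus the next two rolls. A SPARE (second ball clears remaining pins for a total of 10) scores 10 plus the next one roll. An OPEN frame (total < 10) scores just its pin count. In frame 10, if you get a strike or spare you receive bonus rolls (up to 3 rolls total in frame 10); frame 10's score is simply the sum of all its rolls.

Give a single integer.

Frame 1: OPEN (2+5=7). Cumulative: 7
Frame 2: SPARE (4+6=10). 10 + next roll (4) = 14. Cumulative: 21
Frame 3: OPEN (4+4=8). Cumulative: 29
Frame 4: STRIKE. 10 + next two rolls (2+0) = 12. Cumulative: 41
Frame 5: OPEN (2+0=2). Cumulative: 43
Frame 6: OPEN (8+1=9). Cumulative: 52
Frame 7: STRIKE. 10 + next two rolls (4+5) = 19. Cumulative: 71
Frame 8: OPEN (4+5=9). Cumulative: 80
Frame 9: STRIKE. 10 + next two rolls (4+0) = 14. Cumulative: 94
Frame 10: OPEN. Sum of all frame-10 rolls (4+0) = 4. Cumulative: 98

Answer: 98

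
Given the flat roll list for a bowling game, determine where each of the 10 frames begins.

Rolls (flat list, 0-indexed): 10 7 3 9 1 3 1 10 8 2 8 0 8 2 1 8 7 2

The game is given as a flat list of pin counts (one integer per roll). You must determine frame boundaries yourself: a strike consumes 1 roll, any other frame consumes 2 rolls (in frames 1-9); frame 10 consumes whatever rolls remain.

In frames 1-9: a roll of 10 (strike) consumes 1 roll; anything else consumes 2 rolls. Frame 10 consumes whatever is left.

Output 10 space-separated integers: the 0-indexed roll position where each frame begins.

Answer: 0 1 3 5 7 8 10 12 14 16

Derivation:
Frame 1 starts at roll index 0: roll=10 (strike), consumes 1 roll
Frame 2 starts at roll index 1: rolls=7,3 (sum=10), consumes 2 rolls
Frame 3 starts at roll index 3: rolls=9,1 (sum=10), consumes 2 rolls
Frame 4 starts at roll index 5: rolls=3,1 (sum=4), consumes 2 rolls
Frame 5 starts at roll index 7: roll=10 (strike), consumes 1 roll
Frame 6 starts at roll index 8: rolls=8,2 (sum=10), consumes 2 rolls
Frame 7 starts at roll index 10: rolls=8,0 (sum=8), consumes 2 rolls
Frame 8 starts at roll index 12: rolls=8,2 (sum=10), consumes 2 rolls
Frame 9 starts at roll index 14: rolls=1,8 (sum=9), consumes 2 rolls
Frame 10 starts at roll index 16: 2 remaining rolls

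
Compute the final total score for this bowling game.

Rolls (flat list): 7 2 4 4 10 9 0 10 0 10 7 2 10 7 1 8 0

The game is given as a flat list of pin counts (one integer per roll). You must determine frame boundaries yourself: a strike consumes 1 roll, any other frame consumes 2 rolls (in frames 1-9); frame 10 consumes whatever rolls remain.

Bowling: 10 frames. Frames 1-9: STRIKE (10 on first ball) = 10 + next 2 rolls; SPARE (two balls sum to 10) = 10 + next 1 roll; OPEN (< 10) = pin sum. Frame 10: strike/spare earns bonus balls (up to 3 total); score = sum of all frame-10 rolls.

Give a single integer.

Answer: 125

Derivation:
Frame 1: OPEN (7+2=9). Cumulative: 9
Frame 2: OPEN (4+4=8). Cumulative: 17
Frame 3: STRIKE. 10 + next two rolls (9+0) = 19. Cumulative: 36
Frame 4: OPEN (9+0=9). Cumulative: 45
Frame 5: STRIKE. 10 + next two rolls (0+10) = 20. Cumulative: 65
Frame 6: SPARE (0+10=10). 10 + next roll (7) = 17. Cumulative: 82
Frame 7: OPEN (7+2=9). Cumulative: 91
Frame 8: STRIKE. 10 + next two rolls (7+1) = 18. Cumulative: 109
Frame 9: OPEN (7+1=8). Cumulative: 117
Frame 10: OPEN. Sum of all frame-10 rolls (8+0) = 8. Cumulative: 125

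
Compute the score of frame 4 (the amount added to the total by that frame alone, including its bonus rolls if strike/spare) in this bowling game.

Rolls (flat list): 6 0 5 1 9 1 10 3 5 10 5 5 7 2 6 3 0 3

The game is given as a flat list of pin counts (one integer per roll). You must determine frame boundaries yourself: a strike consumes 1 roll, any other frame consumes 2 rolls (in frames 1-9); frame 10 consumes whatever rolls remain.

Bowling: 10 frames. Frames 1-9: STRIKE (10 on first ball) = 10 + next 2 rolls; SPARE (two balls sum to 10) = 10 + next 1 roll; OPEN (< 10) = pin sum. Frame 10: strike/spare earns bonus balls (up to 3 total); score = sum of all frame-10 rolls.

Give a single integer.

Frame 1: OPEN (6+0=6). Cumulative: 6
Frame 2: OPEN (5+1=6). Cumulative: 12
Frame 3: SPARE (9+1=10). 10 + next roll (10) = 20. Cumulative: 32
Frame 4: STRIKE. 10 + next two rolls (3+5) = 18. Cumulative: 50
Frame 5: OPEN (3+5=8). Cumulative: 58
Frame 6: STRIKE. 10 + next two rolls (5+5) = 20. Cumulative: 78

Answer: 18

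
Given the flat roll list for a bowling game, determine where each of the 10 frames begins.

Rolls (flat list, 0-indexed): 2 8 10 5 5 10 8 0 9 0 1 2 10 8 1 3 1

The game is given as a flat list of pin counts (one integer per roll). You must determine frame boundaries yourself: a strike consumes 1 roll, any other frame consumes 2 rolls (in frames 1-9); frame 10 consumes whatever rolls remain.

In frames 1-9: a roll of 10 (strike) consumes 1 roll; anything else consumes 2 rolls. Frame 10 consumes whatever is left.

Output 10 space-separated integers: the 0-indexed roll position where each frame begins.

Frame 1 starts at roll index 0: rolls=2,8 (sum=10), consumes 2 rolls
Frame 2 starts at roll index 2: roll=10 (strike), consumes 1 roll
Frame 3 starts at roll index 3: rolls=5,5 (sum=10), consumes 2 rolls
Frame 4 starts at roll index 5: roll=10 (strike), consumes 1 roll
Frame 5 starts at roll index 6: rolls=8,0 (sum=8), consumes 2 rolls
Frame 6 starts at roll index 8: rolls=9,0 (sum=9), consumes 2 rolls
Frame 7 starts at roll index 10: rolls=1,2 (sum=3), consumes 2 rolls
Frame 8 starts at roll index 12: roll=10 (strike), consumes 1 roll
Frame 9 starts at roll index 13: rolls=8,1 (sum=9), consumes 2 rolls
Frame 10 starts at roll index 15: 2 remaining rolls

Answer: 0 2 3 5 6 8 10 12 13 15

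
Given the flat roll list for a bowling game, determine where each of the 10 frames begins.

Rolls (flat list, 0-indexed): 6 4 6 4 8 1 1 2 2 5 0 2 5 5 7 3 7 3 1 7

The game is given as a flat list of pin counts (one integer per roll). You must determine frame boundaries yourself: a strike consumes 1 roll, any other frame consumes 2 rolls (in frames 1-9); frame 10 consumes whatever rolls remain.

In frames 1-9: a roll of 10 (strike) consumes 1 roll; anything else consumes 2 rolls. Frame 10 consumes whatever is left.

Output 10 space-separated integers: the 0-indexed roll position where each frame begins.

Frame 1 starts at roll index 0: rolls=6,4 (sum=10), consumes 2 rolls
Frame 2 starts at roll index 2: rolls=6,4 (sum=10), consumes 2 rolls
Frame 3 starts at roll index 4: rolls=8,1 (sum=9), consumes 2 rolls
Frame 4 starts at roll index 6: rolls=1,2 (sum=3), consumes 2 rolls
Frame 5 starts at roll index 8: rolls=2,5 (sum=7), consumes 2 rolls
Frame 6 starts at roll index 10: rolls=0,2 (sum=2), consumes 2 rolls
Frame 7 starts at roll index 12: rolls=5,5 (sum=10), consumes 2 rolls
Frame 8 starts at roll index 14: rolls=7,3 (sum=10), consumes 2 rolls
Frame 9 starts at roll index 16: rolls=7,3 (sum=10), consumes 2 rolls
Frame 10 starts at roll index 18: 2 remaining rolls

Answer: 0 2 4 6 8 10 12 14 16 18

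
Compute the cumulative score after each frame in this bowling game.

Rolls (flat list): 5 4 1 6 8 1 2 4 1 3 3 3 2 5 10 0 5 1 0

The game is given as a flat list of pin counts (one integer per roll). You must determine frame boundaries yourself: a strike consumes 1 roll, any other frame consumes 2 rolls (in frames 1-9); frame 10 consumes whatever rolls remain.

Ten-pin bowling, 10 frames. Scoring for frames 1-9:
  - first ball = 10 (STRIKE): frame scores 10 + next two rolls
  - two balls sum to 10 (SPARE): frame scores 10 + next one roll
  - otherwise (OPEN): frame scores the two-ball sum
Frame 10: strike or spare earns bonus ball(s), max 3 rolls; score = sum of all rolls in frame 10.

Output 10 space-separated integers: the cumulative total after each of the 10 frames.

Frame 1: OPEN (5+4=9). Cumulative: 9
Frame 2: OPEN (1+6=7). Cumulative: 16
Frame 3: OPEN (8+1=9). Cumulative: 25
Frame 4: OPEN (2+4=6). Cumulative: 31
Frame 5: OPEN (1+3=4). Cumulative: 35
Frame 6: OPEN (3+3=6). Cumulative: 41
Frame 7: OPEN (2+5=7). Cumulative: 48
Frame 8: STRIKE. 10 + next two rolls (0+5) = 15. Cumulative: 63
Frame 9: OPEN (0+5=5). Cumulative: 68
Frame 10: OPEN. Sum of all frame-10 rolls (1+0) = 1. Cumulative: 69

Answer: 9 16 25 31 35 41 48 63 68 69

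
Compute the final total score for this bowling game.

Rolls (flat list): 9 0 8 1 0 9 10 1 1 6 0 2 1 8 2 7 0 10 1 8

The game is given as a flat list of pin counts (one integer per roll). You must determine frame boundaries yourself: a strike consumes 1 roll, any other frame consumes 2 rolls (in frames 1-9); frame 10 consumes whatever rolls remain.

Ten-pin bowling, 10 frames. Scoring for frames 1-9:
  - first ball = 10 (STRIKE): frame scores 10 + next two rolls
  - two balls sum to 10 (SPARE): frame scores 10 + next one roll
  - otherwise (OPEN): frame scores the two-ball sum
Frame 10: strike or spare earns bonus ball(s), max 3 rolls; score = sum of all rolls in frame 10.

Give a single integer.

Frame 1: OPEN (9+0=9). Cumulative: 9
Frame 2: OPEN (8+1=9). Cumulative: 18
Frame 3: OPEN (0+9=9). Cumulative: 27
Frame 4: STRIKE. 10 + next two rolls (1+1) = 12. Cumulative: 39
Frame 5: OPEN (1+1=2). Cumulative: 41
Frame 6: OPEN (6+0=6). Cumulative: 47
Frame 7: OPEN (2+1=3). Cumulative: 50
Frame 8: SPARE (8+2=10). 10 + next roll (7) = 17. Cumulative: 67
Frame 9: OPEN (7+0=7). Cumulative: 74
Frame 10: STRIKE. Sum of all frame-10 rolls (10+1+8) = 19. Cumulative: 93

Answer: 93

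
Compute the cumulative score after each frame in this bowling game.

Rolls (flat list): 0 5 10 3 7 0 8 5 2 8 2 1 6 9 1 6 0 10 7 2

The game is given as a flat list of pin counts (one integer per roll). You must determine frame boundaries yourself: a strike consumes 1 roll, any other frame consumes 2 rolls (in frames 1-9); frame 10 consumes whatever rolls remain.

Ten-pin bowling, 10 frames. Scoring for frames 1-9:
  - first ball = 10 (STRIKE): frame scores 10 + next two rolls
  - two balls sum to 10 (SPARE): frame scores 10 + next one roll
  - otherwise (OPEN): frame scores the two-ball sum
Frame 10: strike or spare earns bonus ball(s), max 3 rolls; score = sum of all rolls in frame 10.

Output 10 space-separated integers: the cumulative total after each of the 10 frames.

Frame 1: OPEN (0+5=5). Cumulative: 5
Frame 2: STRIKE. 10 + next two rolls (3+7) = 20. Cumulative: 25
Frame 3: SPARE (3+7=10). 10 + next roll (0) = 10. Cumulative: 35
Frame 4: OPEN (0+8=8). Cumulative: 43
Frame 5: OPEN (5+2=7). Cumulative: 50
Frame 6: SPARE (8+2=10). 10 + next roll (1) = 11. Cumulative: 61
Frame 7: OPEN (1+6=7). Cumulative: 68
Frame 8: SPARE (9+1=10). 10 + next roll (6) = 16. Cumulative: 84
Frame 9: OPEN (6+0=6). Cumulative: 90
Frame 10: STRIKE. Sum of all frame-10 rolls (10+7+2) = 19. Cumulative: 109

Answer: 5 25 35 43 50 61 68 84 90 109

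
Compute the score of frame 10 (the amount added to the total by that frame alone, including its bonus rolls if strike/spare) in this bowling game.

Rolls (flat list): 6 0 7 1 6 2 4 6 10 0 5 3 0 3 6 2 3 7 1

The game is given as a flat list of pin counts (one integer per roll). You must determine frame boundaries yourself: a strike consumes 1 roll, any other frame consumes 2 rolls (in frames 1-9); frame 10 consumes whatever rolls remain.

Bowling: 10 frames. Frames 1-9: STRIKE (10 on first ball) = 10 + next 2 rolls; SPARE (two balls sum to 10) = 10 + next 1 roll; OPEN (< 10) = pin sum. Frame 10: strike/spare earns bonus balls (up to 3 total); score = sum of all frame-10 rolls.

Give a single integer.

Answer: 8

Derivation:
Frame 1: OPEN (6+0=6). Cumulative: 6
Frame 2: OPEN (7+1=8). Cumulative: 14
Frame 3: OPEN (6+2=8). Cumulative: 22
Frame 4: SPARE (4+6=10). 10 + next roll (10) = 20. Cumulative: 42
Frame 5: STRIKE. 10 + next two rolls (0+5) = 15. Cumulative: 57
Frame 6: OPEN (0+5=5). Cumulative: 62
Frame 7: OPEN (3+0=3). Cumulative: 65
Frame 8: OPEN (3+6=9). Cumulative: 74
Frame 9: OPEN (2+3=5). Cumulative: 79
Frame 10: OPEN. Sum of all frame-10 rolls (7+1) = 8. Cumulative: 87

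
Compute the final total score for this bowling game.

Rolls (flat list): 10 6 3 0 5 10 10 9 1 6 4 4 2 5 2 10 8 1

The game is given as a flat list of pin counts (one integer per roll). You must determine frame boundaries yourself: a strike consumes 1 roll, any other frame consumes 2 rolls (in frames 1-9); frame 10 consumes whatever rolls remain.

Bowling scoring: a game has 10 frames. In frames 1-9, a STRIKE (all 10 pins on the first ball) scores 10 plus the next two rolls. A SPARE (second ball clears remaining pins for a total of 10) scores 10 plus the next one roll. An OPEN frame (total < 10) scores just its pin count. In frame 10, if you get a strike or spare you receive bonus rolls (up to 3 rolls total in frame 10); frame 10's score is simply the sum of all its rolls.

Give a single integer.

Answer: 144

Derivation:
Frame 1: STRIKE. 10 + next two rolls (6+3) = 19. Cumulative: 19
Frame 2: OPEN (6+3=9). Cumulative: 28
Frame 3: OPEN (0+5=5). Cumulative: 33
Frame 4: STRIKE. 10 + next two rolls (10+9) = 29. Cumulative: 62
Frame 5: STRIKE. 10 + next two rolls (9+1) = 20. Cumulative: 82
Frame 6: SPARE (9+1=10). 10 + next roll (6) = 16. Cumulative: 98
Frame 7: SPARE (6+4=10). 10 + next roll (4) = 14. Cumulative: 112
Frame 8: OPEN (4+2=6). Cumulative: 118
Frame 9: OPEN (5+2=7). Cumulative: 125
Frame 10: STRIKE. Sum of all frame-10 rolls (10+8+1) = 19. Cumulative: 144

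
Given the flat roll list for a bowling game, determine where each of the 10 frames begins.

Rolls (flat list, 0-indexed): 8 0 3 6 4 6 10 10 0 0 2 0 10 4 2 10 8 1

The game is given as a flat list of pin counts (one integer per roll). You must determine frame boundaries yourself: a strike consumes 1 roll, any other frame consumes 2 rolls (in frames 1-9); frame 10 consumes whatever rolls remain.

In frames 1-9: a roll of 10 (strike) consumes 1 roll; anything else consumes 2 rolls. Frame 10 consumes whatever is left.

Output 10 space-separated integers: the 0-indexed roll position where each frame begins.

Answer: 0 2 4 6 7 8 10 12 13 15

Derivation:
Frame 1 starts at roll index 0: rolls=8,0 (sum=8), consumes 2 rolls
Frame 2 starts at roll index 2: rolls=3,6 (sum=9), consumes 2 rolls
Frame 3 starts at roll index 4: rolls=4,6 (sum=10), consumes 2 rolls
Frame 4 starts at roll index 6: roll=10 (strike), consumes 1 roll
Frame 5 starts at roll index 7: roll=10 (strike), consumes 1 roll
Frame 6 starts at roll index 8: rolls=0,0 (sum=0), consumes 2 rolls
Frame 7 starts at roll index 10: rolls=2,0 (sum=2), consumes 2 rolls
Frame 8 starts at roll index 12: roll=10 (strike), consumes 1 roll
Frame 9 starts at roll index 13: rolls=4,2 (sum=6), consumes 2 rolls
Frame 10 starts at roll index 15: 3 remaining rolls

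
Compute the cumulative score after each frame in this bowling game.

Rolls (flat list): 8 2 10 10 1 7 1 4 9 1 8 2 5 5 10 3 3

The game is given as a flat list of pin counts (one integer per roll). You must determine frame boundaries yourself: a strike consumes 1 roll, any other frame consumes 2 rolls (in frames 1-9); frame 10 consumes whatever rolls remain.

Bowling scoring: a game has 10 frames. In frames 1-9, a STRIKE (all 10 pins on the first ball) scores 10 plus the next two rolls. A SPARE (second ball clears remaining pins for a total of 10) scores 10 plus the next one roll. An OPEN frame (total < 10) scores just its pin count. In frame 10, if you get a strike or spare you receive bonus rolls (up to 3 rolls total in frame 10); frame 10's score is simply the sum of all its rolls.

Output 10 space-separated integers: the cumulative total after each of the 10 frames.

Answer: 20 41 59 67 72 90 105 125 141 147

Derivation:
Frame 1: SPARE (8+2=10). 10 + next roll (10) = 20. Cumulative: 20
Frame 2: STRIKE. 10 + next two rolls (10+1) = 21. Cumulative: 41
Frame 3: STRIKE. 10 + next two rolls (1+7) = 18. Cumulative: 59
Frame 4: OPEN (1+7=8). Cumulative: 67
Frame 5: OPEN (1+4=5). Cumulative: 72
Frame 6: SPARE (9+1=10). 10 + next roll (8) = 18. Cumulative: 90
Frame 7: SPARE (8+2=10). 10 + next roll (5) = 15. Cumulative: 105
Frame 8: SPARE (5+5=10). 10 + next roll (10) = 20. Cumulative: 125
Frame 9: STRIKE. 10 + next two rolls (3+3) = 16. Cumulative: 141
Frame 10: OPEN. Sum of all frame-10 rolls (3+3) = 6. Cumulative: 147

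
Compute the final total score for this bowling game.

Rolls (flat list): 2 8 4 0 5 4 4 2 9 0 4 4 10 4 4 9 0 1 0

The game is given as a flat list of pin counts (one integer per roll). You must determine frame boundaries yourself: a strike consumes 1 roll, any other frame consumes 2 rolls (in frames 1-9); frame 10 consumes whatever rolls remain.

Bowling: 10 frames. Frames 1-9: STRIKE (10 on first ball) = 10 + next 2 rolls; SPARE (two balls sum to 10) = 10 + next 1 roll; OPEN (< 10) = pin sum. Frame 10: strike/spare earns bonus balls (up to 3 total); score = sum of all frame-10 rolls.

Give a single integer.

Frame 1: SPARE (2+8=10). 10 + next roll (4) = 14. Cumulative: 14
Frame 2: OPEN (4+0=4). Cumulative: 18
Frame 3: OPEN (5+4=9). Cumulative: 27
Frame 4: OPEN (4+2=6). Cumulative: 33
Frame 5: OPEN (9+0=9). Cumulative: 42
Frame 6: OPEN (4+4=8). Cumulative: 50
Frame 7: STRIKE. 10 + next two rolls (4+4) = 18. Cumulative: 68
Frame 8: OPEN (4+4=8). Cumulative: 76
Frame 9: OPEN (9+0=9). Cumulative: 85
Frame 10: OPEN. Sum of all frame-10 rolls (1+0) = 1. Cumulative: 86

Answer: 86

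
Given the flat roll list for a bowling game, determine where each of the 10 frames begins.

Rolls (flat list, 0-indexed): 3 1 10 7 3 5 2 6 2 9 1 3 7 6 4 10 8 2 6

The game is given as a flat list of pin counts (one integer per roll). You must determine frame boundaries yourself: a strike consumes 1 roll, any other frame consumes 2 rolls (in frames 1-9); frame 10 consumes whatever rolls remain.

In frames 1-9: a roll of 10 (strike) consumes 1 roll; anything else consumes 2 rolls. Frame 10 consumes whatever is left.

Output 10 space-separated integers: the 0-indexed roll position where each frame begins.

Frame 1 starts at roll index 0: rolls=3,1 (sum=4), consumes 2 rolls
Frame 2 starts at roll index 2: roll=10 (strike), consumes 1 roll
Frame 3 starts at roll index 3: rolls=7,3 (sum=10), consumes 2 rolls
Frame 4 starts at roll index 5: rolls=5,2 (sum=7), consumes 2 rolls
Frame 5 starts at roll index 7: rolls=6,2 (sum=8), consumes 2 rolls
Frame 6 starts at roll index 9: rolls=9,1 (sum=10), consumes 2 rolls
Frame 7 starts at roll index 11: rolls=3,7 (sum=10), consumes 2 rolls
Frame 8 starts at roll index 13: rolls=6,4 (sum=10), consumes 2 rolls
Frame 9 starts at roll index 15: roll=10 (strike), consumes 1 roll
Frame 10 starts at roll index 16: 3 remaining rolls

Answer: 0 2 3 5 7 9 11 13 15 16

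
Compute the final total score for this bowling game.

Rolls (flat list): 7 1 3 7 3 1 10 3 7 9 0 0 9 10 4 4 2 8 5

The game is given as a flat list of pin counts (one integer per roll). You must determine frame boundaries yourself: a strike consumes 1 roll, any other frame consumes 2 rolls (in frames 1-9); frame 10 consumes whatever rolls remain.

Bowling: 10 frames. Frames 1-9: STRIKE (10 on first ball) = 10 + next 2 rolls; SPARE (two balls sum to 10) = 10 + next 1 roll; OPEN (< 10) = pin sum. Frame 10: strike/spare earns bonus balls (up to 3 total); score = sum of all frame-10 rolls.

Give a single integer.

Answer: 123

Derivation:
Frame 1: OPEN (7+1=8). Cumulative: 8
Frame 2: SPARE (3+7=10). 10 + next roll (3) = 13. Cumulative: 21
Frame 3: OPEN (3+1=4). Cumulative: 25
Frame 4: STRIKE. 10 + next two rolls (3+7) = 20. Cumulative: 45
Frame 5: SPARE (3+7=10). 10 + next roll (9) = 19. Cumulative: 64
Frame 6: OPEN (9+0=9). Cumulative: 73
Frame 7: OPEN (0+9=9). Cumulative: 82
Frame 8: STRIKE. 10 + next two rolls (4+4) = 18. Cumulative: 100
Frame 9: OPEN (4+4=8). Cumulative: 108
Frame 10: SPARE. Sum of all frame-10 rolls (2+8+5) = 15. Cumulative: 123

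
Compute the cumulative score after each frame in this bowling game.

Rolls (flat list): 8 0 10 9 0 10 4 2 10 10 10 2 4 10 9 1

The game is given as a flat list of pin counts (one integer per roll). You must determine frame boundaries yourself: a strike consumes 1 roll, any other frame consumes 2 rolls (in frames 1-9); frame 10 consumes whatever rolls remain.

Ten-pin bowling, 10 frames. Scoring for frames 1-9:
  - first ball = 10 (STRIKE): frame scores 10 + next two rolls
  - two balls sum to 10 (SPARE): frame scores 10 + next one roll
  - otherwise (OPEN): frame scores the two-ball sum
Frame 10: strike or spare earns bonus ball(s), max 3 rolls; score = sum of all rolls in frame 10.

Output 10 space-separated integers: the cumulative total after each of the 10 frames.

Answer: 8 27 36 52 58 88 110 126 132 152

Derivation:
Frame 1: OPEN (8+0=8). Cumulative: 8
Frame 2: STRIKE. 10 + next two rolls (9+0) = 19. Cumulative: 27
Frame 3: OPEN (9+0=9). Cumulative: 36
Frame 4: STRIKE. 10 + next two rolls (4+2) = 16. Cumulative: 52
Frame 5: OPEN (4+2=6). Cumulative: 58
Frame 6: STRIKE. 10 + next two rolls (10+10) = 30. Cumulative: 88
Frame 7: STRIKE. 10 + next two rolls (10+2) = 22. Cumulative: 110
Frame 8: STRIKE. 10 + next two rolls (2+4) = 16. Cumulative: 126
Frame 9: OPEN (2+4=6). Cumulative: 132
Frame 10: STRIKE. Sum of all frame-10 rolls (10+9+1) = 20. Cumulative: 152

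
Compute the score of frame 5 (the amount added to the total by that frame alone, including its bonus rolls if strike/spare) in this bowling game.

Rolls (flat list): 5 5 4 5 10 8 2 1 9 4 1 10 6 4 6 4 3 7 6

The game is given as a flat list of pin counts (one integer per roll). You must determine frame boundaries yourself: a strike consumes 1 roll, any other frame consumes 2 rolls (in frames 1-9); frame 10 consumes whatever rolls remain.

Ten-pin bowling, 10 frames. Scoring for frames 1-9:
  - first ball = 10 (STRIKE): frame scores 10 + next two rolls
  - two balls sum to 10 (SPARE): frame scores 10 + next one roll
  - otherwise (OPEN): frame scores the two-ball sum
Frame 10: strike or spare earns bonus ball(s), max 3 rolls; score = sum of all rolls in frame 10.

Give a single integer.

Answer: 14

Derivation:
Frame 1: SPARE (5+5=10). 10 + next roll (4) = 14. Cumulative: 14
Frame 2: OPEN (4+5=9). Cumulative: 23
Frame 3: STRIKE. 10 + next two rolls (8+2) = 20. Cumulative: 43
Frame 4: SPARE (8+2=10). 10 + next roll (1) = 11. Cumulative: 54
Frame 5: SPARE (1+9=10). 10 + next roll (4) = 14. Cumulative: 68
Frame 6: OPEN (4+1=5). Cumulative: 73
Frame 7: STRIKE. 10 + next two rolls (6+4) = 20. Cumulative: 93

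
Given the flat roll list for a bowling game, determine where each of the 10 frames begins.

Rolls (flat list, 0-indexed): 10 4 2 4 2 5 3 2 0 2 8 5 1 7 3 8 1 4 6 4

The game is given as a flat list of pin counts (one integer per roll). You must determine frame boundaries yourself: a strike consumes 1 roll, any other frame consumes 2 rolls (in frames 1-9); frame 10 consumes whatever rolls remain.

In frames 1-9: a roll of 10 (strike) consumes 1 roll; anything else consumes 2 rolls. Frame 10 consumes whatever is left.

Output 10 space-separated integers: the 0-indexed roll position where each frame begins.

Answer: 0 1 3 5 7 9 11 13 15 17

Derivation:
Frame 1 starts at roll index 0: roll=10 (strike), consumes 1 roll
Frame 2 starts at roll index 1: rolls=4,2 (sum=6), consumes 2 rolls
Frame 3 starts at roll index 3: rolls=4,2 (sum=6), consumes 2 rolls
Frame 4 starts at roll index 5: rolls=5,3 (sum=8), consumes 2 rolls
Frame 5 starts at roll index 7: rolls=2,0 (sum=2), consumes 2 rolls
Frame 6 starts at roll index 9: rolls=2,8 (sum=10), consumes 2 rolls
Frame 7 starts at roll index 11: rolls=5,1 (sum=6), consumes 2 rolls
Frame 8 starts at roll index 13: rolls=7,3 (sum=10), consumes 2 rolls
Frame 9 starts at roll index 15: rolls=8,1 (sum=9), consumes 2 rolls
Frame 10 starts at roll index 17: 3 remaining rolls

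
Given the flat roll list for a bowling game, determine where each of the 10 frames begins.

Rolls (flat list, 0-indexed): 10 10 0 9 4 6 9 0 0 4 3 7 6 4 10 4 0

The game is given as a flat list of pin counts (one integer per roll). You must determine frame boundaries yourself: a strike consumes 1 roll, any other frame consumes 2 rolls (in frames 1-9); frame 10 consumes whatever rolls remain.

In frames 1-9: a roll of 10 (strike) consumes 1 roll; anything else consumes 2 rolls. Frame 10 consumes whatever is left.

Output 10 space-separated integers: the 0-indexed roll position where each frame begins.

Answer: 0 1 2 4 6 8 10 12 14 15

Derivation:
Frame 1 starts at roll index 0: roll=10 (strike), consumes 1 roll
Frame 2 starts at roll index 1: roll=10 (strike), consumes 1 roll
Frame 3 starts at roll index 2: rolls=0,9 (sum=9), consumes 2 rolls
Frame 4 starts at roll index 4: rolls=4,6 (sum=10), consumes 2 rolls
Frame 5 starts at roll index 6: rolls=9,0 (sum=9), consumes 2 rolls
Frame 6 starts at roll index 8: rolls=0,4 (sum=4), consumes 2 rolls
Frame 7 starts at roll index 10: rolls=3,7 (sum=10), consumes 2 rolls
Frame 8 starts at roll index 12: rolls=6,4 (sum=10), consumes 2 rolls
Frame 9 starts at roll index 14: roll=10 (strike), consumes 1 roll
Frame 10 starts at roll index 15: 2 remaining rolls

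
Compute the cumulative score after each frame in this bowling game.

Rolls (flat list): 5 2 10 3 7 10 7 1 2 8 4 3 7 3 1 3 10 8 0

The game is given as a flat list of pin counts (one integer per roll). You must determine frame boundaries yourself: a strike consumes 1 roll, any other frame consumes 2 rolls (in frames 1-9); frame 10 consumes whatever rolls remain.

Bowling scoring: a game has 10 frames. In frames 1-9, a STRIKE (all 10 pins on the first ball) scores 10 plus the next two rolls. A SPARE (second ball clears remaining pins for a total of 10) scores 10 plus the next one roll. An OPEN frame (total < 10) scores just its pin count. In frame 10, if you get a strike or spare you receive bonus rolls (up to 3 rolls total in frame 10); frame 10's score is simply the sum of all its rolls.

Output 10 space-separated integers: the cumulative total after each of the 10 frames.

Frame 1: OPEN (5+2=7). Cumulative: 7
Frame 2: STRIKE. 10 + next two rolls (3+7) = 20. Cumulative: 27
Frame 3: SPARE (3+7=10). 10 + next roll (10) = 20. Cumulative: 47
Frame 4: STRIKE. 10 + next two rolls (7+1) = 18. Cumulative: 65
Frame 5: OPEN (7+1=8). Cumulative: 73
Frame 6: SPARE (2+8=10). 10 + next roll (4) = 14. Cumulative: 87
Frame 7: OPEN (4+3=7). Cumulative: 94
Frame 8: SPARE (7+3=10). 10 + next roll (1) = 11. Cumulative: 105
Frame 9: OPEN (1+3=4). Cumulative: 109
Frame 10: STRIKE. Sum of all frame-10 rolls (10+8+0) = 18. Cumulative: 127

Answer: 7 27 47 65 73 87 94 105 109 127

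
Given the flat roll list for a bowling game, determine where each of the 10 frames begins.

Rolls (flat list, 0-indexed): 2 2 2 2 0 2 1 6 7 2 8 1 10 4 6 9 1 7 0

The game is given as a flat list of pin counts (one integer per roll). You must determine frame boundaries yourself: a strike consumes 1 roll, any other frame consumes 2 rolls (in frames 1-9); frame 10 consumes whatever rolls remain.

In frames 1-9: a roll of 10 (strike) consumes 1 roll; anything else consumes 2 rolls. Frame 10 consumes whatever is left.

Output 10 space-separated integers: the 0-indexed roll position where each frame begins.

Answer: 0 2 4 6 8 10 12 13 15 17

Derivation:
Frame 1 starts at roll index 0: rolls=2,2 (sum=4), consumes 2 rolls
Frame 2 starts at roll index 2: rolls=2,2 (sum=4), consumes 2 rolls
Frame 3 starts at roll index 4: rolls=0,2 (sum=2), consumes 2 rolls
Frame 4 starts at roll index 6: rolls=1,6 (sum=7), consumes 2 rolls
Frame 5 starts at roll index 8: rolls=7,2 (sum=9), consumes 2 rolls
Frame 6 starts at roll index 10: rolls=8,1 (sum=9), consumes 2 rolls
Frame 7 starts at roll index 12: roll=10 (strike), consumes 1 roll
Frame 8 starts at roll index 13: rolls=4,6 (sum=10), consumes 2 rolls
Frame 9 starts at roll index 15: rolls=9,1 (sum=10), consumes 2 rolls
Frame 10 starts at roll index 17: 2 remaining rolls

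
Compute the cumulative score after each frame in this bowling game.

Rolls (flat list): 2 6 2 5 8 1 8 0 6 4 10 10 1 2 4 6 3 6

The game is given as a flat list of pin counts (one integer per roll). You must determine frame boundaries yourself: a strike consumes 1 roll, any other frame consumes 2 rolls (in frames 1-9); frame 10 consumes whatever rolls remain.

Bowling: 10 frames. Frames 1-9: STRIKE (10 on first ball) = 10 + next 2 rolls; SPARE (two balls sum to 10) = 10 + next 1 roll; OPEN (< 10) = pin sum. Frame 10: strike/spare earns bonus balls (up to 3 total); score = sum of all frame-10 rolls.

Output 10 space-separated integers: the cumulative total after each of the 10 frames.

Frame 1: OPEN (2+6=8). Cumulative: 8
Frame 2: OPEN (2+5=7). Cumulative: 15
Frame 3: OPEN (8+1=9). Cumulative: 24
Frame 4: OPEN (8+0=8). Cumulative: 32
Frame 5: SPARE (6+4=10). 10 + next roll (10) = 20. Cumulative: 52
Frame 6: STRIKE. 10 + next two rolls (10+1) = 21. Cumulative: 73
Frame 7: STRIKE. 10 + next two rolls (1+2) = 13. Cumulative: 86
Frame 8: OPEN (1+2=3). Cumulative: 89
Frame 9: SPARE (4+6=10). 10 + next roll (3) = 13. Cumulative: 102
Frame 10: OPEN. Sum of all frame-10 rolls (3+6) = 9. Cumulative: 111

Answer: 8 15 24 32 52 73 86 89 102 111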